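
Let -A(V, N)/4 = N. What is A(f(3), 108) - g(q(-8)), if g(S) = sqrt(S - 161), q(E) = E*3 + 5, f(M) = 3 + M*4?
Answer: -432 - 6*I*sqrt(5) ≈ -432.0 - 13.416*I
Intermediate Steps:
f(M) = 3 + 4*M
q(E) = 5 + 3*E (q(E) = 3*E + 5 = 5 + 3*E)
g(S) = sqrt(-161 + S)
A(V, N) = -4*N
A(f(3), 108) - g(q(-8)) = -4*108 - sqrt(-161 + (5 + 3*(-8))) = -432 - sqrt(-161 + (5 - 24)) = -432 - sqrt(-161 - 19) = -432 - sqrt(-180) = -432 - 6*I*sqrt(5)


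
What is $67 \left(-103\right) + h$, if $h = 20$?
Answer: $-6881$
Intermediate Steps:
$67 \left(-103\right) + h = 67 \left(-103\right) + 20 = -6901 + 20 = -6881$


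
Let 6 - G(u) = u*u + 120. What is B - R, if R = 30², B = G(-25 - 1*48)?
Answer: -6343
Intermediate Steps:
G(u) = -114 - u² (G(u) = 6 - (u*u + 120) = 6 - (u² + 120) = 6 - (120 + u²) = 6 + (-120 - u²) = -114 - u²)
B = -5443 (B = -114 - (-25 - 1*48)² = -114 - (-25 - 48)² = -114 - 1*(-73)² = -114 - 1*5329 = -114 - 5329 = -5443)
R = 900
B - R = -5443 - 1*900 = -5443 - 900 = -6343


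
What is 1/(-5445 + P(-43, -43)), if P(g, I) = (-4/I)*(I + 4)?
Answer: -43/234291 ≈ -0.00018353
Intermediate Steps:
P(g, I) = -4*(4 + I)/I (P(g, I) = (-4/I)*(4 + I) = -4*(4 + I)/I)
1/(-5445 + P(-43, -43)) = 1/(-5445 + (-4 - 16/(-43))) = 1/(-5445 + (-4 - 16*(-1/43))) = 1/(-5445 + (-4 + 16/43)) = 1/(-5445 - 156/43) = 1/(-234291/43) = -43/234291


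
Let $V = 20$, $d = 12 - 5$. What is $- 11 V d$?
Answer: $-1540$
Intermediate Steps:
$d = 7$
$- 11 V d = \left(-11\right) 20 \cdot 7 = \left(-220\right) 7 = -1540$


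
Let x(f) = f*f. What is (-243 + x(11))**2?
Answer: 14884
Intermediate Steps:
x(f) = f**2
(-243 + x(11))**2 = (-243 + 11**2)**2 = (-243 + 121)**2 = (-122)**2 = 14884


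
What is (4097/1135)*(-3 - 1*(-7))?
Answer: 16388/1135 ≈ 14.439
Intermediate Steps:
(4097/1135)*(-3 - 1*(-7)) = (4097*(1/1135))*(-3 + 7) = (4097/1135)*4 = 16388/1135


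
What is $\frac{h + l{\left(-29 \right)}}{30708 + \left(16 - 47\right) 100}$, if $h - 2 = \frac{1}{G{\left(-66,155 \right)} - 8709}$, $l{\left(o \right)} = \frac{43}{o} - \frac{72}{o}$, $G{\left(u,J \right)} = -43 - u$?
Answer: $\frac{26057}{239803088} \approx 0.00010866$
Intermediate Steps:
$l{\left(o \right)} = - \frac{29}{o}$
$h = \frac{17371}{8686}$ ($h = 2 + \frac{1}{\left(-43 - -66\right) - 8709} = 2 + \frac{1}{\left(-43 + 66\right) - 8709} = 2 + \frac{1}{23 - 8709} = 2 + \frac{1}{-8686} = 2 - \frac{1}{8686} = \frac{17371}{8686} \approx 1.9999$)
$\frac{h + l{\left(-29 \right)}}{30708 + \left(16 - 47\right) 100} = \frac{\frac{17371}{8686} - \frac{29}{-29}}{30708 + \left(16 - 47\right) 100} = \frac{\frac{17371}{8686} - -1}{30708 - 3100} = \frac{\frac{17371}{8686} + 1}{30708 - 3100} = \frac{26057}{8686 \cdot 27608} = \frac{26057}{8686} \cdot \frac{1}{27608} = \frac{26057}{239803088}$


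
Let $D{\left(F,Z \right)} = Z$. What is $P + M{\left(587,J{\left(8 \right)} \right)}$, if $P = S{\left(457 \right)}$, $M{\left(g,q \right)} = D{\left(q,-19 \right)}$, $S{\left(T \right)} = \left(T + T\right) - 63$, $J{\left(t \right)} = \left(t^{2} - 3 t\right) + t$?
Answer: $832$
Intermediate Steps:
$J{\left(t \right)} = t^{2} - 2 t$
$S{\left(T \right)} = -63 + 2 T$ ($S{\left(T \right)} = 2 T - 63 = -63 + 2 T$)
$M{\left(g,q \right)} = -19$
$P = 851$ ($P = -63 + 2 \cdot 457 = -63 + 914 = 851$)
$P + M{\left(587,J{\left(8 \right)} \right)} = 851 - 19 = 832$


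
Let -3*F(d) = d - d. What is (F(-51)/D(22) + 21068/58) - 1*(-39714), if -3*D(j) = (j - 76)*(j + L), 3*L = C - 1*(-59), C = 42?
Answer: 1162240/29 ≈ 40077.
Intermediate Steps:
F(d) = 0 (F(d) = -(d - d)/3 = -⅓*0 = 0)
L = 101/3 (L = (42 - 1*(-59))/3 = (42 + 59)/3 = (⅓)*101 = 101/3 ≈ 33.667)
D(j) = -(-76 + j)*(101/3 + j)/3 (D(j) = -(j - 76)*(j + 101/3)/3 = -(-76 + j)*(101/3 + j)/3)
(F(-51)/D(22) + 21068/58) - 1*(-39714) = (0/(7676/9 - ⅓*22² + (127/9)*22) + 21068/58) - 1*(-39714) = (0/(7676/9 - ⅓*484 + 2794/9) + 21068*(1/58)) + 39714 = (0/(7676/9 - 484/3 + 2794/9) + 10534/29) + 39714 = (0/1002 + 10534/29) + 39714 = (0*(1/1002) + 10534/29) + 39714 = (0 + 10534/29) + 39714 = 10534/29 + 39714 = 1162240/29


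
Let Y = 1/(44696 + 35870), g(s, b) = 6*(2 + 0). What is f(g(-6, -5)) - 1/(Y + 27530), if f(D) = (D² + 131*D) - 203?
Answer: 3355806656687/2217981981 ≈ 1513.0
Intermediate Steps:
g(s, b) = 12 (g(s, b) = 6*2 = 12)
Y = 1/80566 ≈ 1.2412e-5
f(D) = -203 + D² + 131*D
f(g(-6, -5)) - 1/(Y + 27530) = (-203 + 12² + 131*12) - 1/(1/80566 + 27530) = (-203 + 144 + 1572) - 1/2217981981/80566 = 1513 - 1*80566/2217981981 = 1513 - 80566/2217981981 = 3355806656687/2217981981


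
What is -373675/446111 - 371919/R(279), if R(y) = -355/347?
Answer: 57573120827498/158369405 ≈ 3.6354e+5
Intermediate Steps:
R(y) = -355/347 (R(y) = -355*1/347 = -355/347)
-373675/446111 - 371919/R(279) = -373675/446111 - 371919/(-355/347) = -373675*1/446111 - 371919*(-347/355) = -373675/446111 + 129055893/355 = 57573120827498/158369405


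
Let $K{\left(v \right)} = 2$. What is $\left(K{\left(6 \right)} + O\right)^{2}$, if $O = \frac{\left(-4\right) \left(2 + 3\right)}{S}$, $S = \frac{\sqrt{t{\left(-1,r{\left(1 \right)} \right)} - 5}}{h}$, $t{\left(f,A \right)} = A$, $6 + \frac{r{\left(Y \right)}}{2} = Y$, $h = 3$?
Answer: $-236 + 16 i \sqrt{15} \approx -236.0 + 61.968 i$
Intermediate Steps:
$r{\left(Y \right)} = -12 + 2 Y$
$S = \frac{i \sqrt{15}}{3}$ ($S = \frac{\sqrt{\left(-12 + 2 \cdot 1\right) - 5}}{3} = \sqrt{\left(-12 + 2\right) - 5} \cdot \frac{1}{3} = \sqrt{-10 - 5} \cdot \frac{1}{3} = \sqrt{-15} \cdot \frac{1}{3} = i \sqrt{15} \cdot \frac{1}{3} = \frac{i \sqrt{15}}{3} \approx 1.291 i$)
$O = 4 i \sqrt{15}$ ($O = \frac{\left(-4\right) \left(2 + 3\right)}{\frac{1}{3} i \sqrt{15}} = \left(-4\right) 5 \left(- \frac{i \sqrt{15}}{5}\right) = - 20 \left(- \frac{i \sqrt{15}}{5}\right) = 4 i \sqrt{15} \approx 15.492 i$)
$\left(K{\left(6 \right)} + O\right)^{2} = \left(2 + 4 i \sqrt{15}\right)^{2}$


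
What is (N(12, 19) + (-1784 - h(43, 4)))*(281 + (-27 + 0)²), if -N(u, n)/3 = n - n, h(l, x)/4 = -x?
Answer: -1785680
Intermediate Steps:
h(l, x) = -4*x (h(l, x) = 4*(-x) = -4*x)
N(u, n) = 0 (N(u, n) = -3*(n - n) = -3*0 = 0)
(N(12, 19) + (-1784 - h(43, 4)))*(281 + (-27 + 0)²) = (0 + (-1784 - (-4)*4))*(281 + (-27 + 0)²) = (0 + (-1784 - 1*(-16)))*(281 + (-27)²) = (0 + (-1784 + 16))*(281 + 729) = (0 - 1768)*1010 = -1768*1010 = -1785680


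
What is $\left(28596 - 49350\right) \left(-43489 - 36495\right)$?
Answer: $1659987936$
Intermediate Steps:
$\left(28596 - 49350\right) \left(-43489 - 36495\right) = \left(-20754\right) \left(-79984\right) = 1659987936$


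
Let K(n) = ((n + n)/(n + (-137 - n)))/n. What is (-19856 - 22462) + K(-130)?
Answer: -5797568/137 ≈ -42318.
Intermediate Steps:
K(n) = -2/137 (K(n) = ((2*n)/(-137))/n = ((2*n)*(-1/137))/n = (-2*n/137)/n = -2/137)
(-19856 - 22462) + K(-130) = (-19856 - 22462) - 2/137 = -42318 - 2/137 = -5797568/137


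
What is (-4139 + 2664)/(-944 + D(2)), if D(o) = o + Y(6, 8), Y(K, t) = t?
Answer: 1475/934 ≈ 1.5792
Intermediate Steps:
D(o) = 8 + o (D(o) = o + 8 = 8 + o)
(-4139 + 2664)/(-944 + D(2)) = (-4139 + 2664)/(-944 + (8 + 2)) = -1475/(-944 + 10) = -1475/(-934) = -1475*(-1/934) = 1475/934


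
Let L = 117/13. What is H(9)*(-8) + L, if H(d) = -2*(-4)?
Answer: -55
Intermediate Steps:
L = 9 (L = 117*(1/13) = 9)
H(d) = 8
H(9)*(-8) + L = 8*(-8) + 9 = -64 + 9 = -55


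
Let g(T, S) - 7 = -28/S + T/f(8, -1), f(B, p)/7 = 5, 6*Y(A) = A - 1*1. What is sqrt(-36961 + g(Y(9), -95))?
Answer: I*sqrt(147076519170)/1995 ≈ 192.23*I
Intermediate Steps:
Y(A) = -1/6 + A/6 (Y(A) = (A - 1*1)/6 = (A - 1)/6 = (-1 + A)/6 = -1/6 + A/6)
f(B, p) = 35 (f(B, p) = 7*5 = 35)
g(T, S) = 7 - 28/S + T/35 (g(T, S) = 7 + (-28/S + T/35) = 7 - 28/S + T/35)
sqrt(-36961 + g(Y(9), -95)) = sqrt(-36961 + (7 - 28/(-95) + (-1/6 + (1/6)*9)/35)) = sqrt(-36961 + (7 - 28*(-1/95) + (-1/6 + 3/2)/35)) = sqrt(-36961 + (7 + 28/95 + (1/35)*(4/3))) = sqrt(-36961 + (7 + 28/95 + 4/105)) = sqrt(-36961 + 14629/1995) = sqrt(-73722566/1995) = I*sqrt(147076519170)/1995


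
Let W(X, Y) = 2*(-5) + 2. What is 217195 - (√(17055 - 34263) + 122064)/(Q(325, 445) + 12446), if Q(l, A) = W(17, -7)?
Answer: 450224891/2073 - I*√478/2073 ≈ 2.1719e+5 - 0.010547*I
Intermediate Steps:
W(X, Y) = -8 (W(X, Y) = -10 + 2 = -8)
Q(l, A) = -8
217195 - (√(17055 - 34263) + 122064)/(Q(325, 445) + 12446) = 217195 - (√(17055 - 34263) + 122064)/(-8 + 12446) = 217195 - (√(-17208) + 122064)/12438 = 217195 - (6*I*√478 + 122064)/12438 = 217195 - (122064 + 6*I*√478)/12438 = 217195 - (20344/2073 + I*√478/2073) = 217195 + (-20344/2073 - I*√478/2073) = 450224891/2073 - I*√478/2073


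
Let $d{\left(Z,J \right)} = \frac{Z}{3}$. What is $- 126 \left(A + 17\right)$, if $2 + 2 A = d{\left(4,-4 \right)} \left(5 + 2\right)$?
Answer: $-2604$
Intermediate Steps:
$d{\left(Z,J \right)} = \frac{Z}{3}$ ($d{\left(Z,J \right)} = Z \frac{1}{3} = \frac{Z}{3}$)
$A = \frac{11}{3}$ ($A = -1 + \frac{\frac{1}{3} \cdot 4 \left(5 + 2\right)}{2} = -1 + \frac{\frac{4}{3} \cdot 7}{2} = -1 + \frac{1}{2} \cdot \frac{28}{3} = -1 + \frac{14}{3} = \frac{11}{3} \approx 3.6667$)
$- 126 \left(A + 17\right) = - 126 \left(\frac{11}{3} + 17\right) = \left(-126\right) \frac{62}{3} = -2604$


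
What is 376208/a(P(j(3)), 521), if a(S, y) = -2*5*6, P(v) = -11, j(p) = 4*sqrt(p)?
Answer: -94052/15 ≈ -6270.1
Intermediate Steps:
a(S, y) = -60 (a(S, y) = -10*6 = -60)
376208/a(P(j(3)), 521) = 376208/(-60) = 376208*(-1/60) = -94052/15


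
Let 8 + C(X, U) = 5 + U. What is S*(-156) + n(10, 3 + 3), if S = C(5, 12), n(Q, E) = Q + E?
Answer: -1388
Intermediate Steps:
n(Q, E) = E + Q
C(X, U) = -3 + U (C(X, U) = -8 + (5 + U) = -3 + U)
S = 9 (S = -3 + 12 = 9)
S*(-156) + n(10, 3 + 3) = 9*(-156) + ((3 + 3) + 10) = -1404 + (6 + 10) = -1404 + 16 = -1388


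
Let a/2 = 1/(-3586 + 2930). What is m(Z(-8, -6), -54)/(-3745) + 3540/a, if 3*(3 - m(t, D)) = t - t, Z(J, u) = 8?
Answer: -4348394403/3745 ≈ -1.1611e+6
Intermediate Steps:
m(t, D) = 3 (m(t, D) = 3 - (t - t)/3 = 3 - 1/3*0 = 3 + 0 = 3)
a = -1/328 (a = 2/(-3586 + 2930) = 2/(-656) = 2*(-1/656) = -1/328 ≈ -0.0030488)
m(Z(-8, -6), -54)/(-3745) + 3540/a = 3/(-3745) + 3540/(-1/328) = 3*(-1/3745) + 3540*(-328) = -3/3745 - 1161120 = -4348394403/3745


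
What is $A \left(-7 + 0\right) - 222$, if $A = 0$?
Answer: $-222$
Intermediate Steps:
$A \left(-7 + 0\right) - 222 = 0 \left(-7 + 0\right) - 222 = 0 \left(-7\right) - 222 = 0 - 222 = -222$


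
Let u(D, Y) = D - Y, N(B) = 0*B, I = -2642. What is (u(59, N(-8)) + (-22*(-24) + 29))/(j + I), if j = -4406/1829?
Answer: -140833/604578 ≈ -0.23294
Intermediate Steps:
j = -4406/1829 (j = -4406*1/1829 = -4406/1829 ≈ -2.4090)
N(B) = 0
(u(59, N(-8)) + (-22*(-24) + 29))/(j + I) = ((59 - 1*0) + (-22*(-24) + 29))/(-4406/1829 - 2642) = ((59 + 0) + (528 + 29))/(-4836624/1829) = (59 + 557)*(-1829/4836624) = 616*(-1829/4836624) = -140833/604578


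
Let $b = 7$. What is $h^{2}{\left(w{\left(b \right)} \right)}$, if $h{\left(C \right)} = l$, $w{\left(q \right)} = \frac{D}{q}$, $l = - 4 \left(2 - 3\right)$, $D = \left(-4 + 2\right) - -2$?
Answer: $16$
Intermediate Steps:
$D = 0$ ($D = -2 + 2 = 0$)
$l = 4$ ($l = \left(-4\right) \left(-1\right) = 4$)
$w{\left(q \right)} = 0$ ($w{\left(q \right)} = \frac{0}{q} = 0$)
$h{\left(C \right)} = 4$
$h^{2}{\left(w{\left(b \right)} \right)} = 4^{2} = 16$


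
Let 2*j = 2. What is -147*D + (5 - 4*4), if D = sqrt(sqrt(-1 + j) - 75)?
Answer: -11 - 735*I*sqrt(3) ≈ -11.0 - 1273.1*I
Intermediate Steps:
j = 1 (j = (1/2)*2 = 1)
D = 5*I*sqrt(3) (D = sqrt(sqrt(-1 + 1) - 75) = sqrt(sqrt(0) - 75) = sqrt(0 - 75) = sqrt(-75) = 5*I*sqrt(3) ≈ 8.6602*I)
-147*D + (5 - 4*4) = -735*I*sqrt(3) + (5 - 4*4) = -735*I*sqrt(3) + (5 - 16) = -735*I*sqrt(3) - 11 = -11 - 735*I*sqrt(3)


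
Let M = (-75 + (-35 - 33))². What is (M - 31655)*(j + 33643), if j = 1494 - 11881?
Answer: -260606736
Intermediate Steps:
j = -10387
M = 20449 (M = (-75 - 68)² = (-143)² = 20449)
(M - 31655)*(j + 33643) = (20449 - 31655)*(-10387 + 33643) = -11206*23256 = -260606736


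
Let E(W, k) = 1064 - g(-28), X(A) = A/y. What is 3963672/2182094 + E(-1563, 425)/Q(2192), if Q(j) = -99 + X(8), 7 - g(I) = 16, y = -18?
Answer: -8762497659/976487065 ≈ -8.9735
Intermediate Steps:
g(I) = -9 (g(I) = 7 - 1*16 = 7 - 16 = -9)
X(A) = -A/18 (X(A) = A/(-18) = A*(-1/18) = -A/18)
E(W, k) = 1073 (E(W, k) = 1064 - 1*(-9) = 1064 + 9 = 1073)
Q(j) = -895/9 (Q(j) = -99 - 1/18*8 = -99 - 4/9 = -895/9)
3963672/2182094 + E(-1563, 425)/Q(2192) = 3963672/2182094 + 1073/(-895/9) = 3963672*(1/2182094) + 1073*(-9/895) = 1981836/1091047 - 9657/895 = -8762497659/976487065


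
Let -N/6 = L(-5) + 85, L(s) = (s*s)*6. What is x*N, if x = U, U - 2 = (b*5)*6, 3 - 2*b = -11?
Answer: -298920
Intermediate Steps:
b = 7 (b = 3/2 - ½*(-11) = 3/2 + 11/2 = 7)
L(s) = 6*s² (L(s) = s²*6 = 6*s²)
U = 212 (U = 2 + (7*5)*6 = 2 + 35*6 = 2 + 210 = 212)
x = 212
N = -1410 (N = -6*(6*(-5)² + 85) = -6*(6*25 + 85) = -6*(150 + 85) = -6*235 = -1410)
x*N = 212*(-1410) = -298920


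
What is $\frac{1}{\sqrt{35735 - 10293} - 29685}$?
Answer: $- \frac{29685}{881173783} - \frac{\sqrt{25442}}{881173783} \approx -3.3869 \cdot 10^{-5}$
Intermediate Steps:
$\frac{1}{\sqrt{35735 - 10293} - 29685} = \frac{1}{\sqrt{25442} - 29685} = \frac{1}{-29685 + \sqrt{25442}}$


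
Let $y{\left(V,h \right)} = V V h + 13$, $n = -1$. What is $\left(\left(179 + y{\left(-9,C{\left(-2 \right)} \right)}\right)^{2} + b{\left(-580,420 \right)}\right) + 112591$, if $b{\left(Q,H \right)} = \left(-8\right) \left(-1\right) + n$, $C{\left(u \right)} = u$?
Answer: $113498$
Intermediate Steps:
$b{\left(Q,H \right)} = 7$ ($b{\left(Q,H \right)} = \left(-8\right) \left(-1\right) - 1 = 8 - 1 = 7$)
$y{\left(V,h \right)} = 13 + h V^{2}$ ($y{\left(V,h \right)} = V^{2} h + 13 = h V^{2} + 13 = 13 + h V^{2}$)
$\left(\left(179 + y{\left(-9,C{\left(-2 \right)} \right)}\right)^{2} + b{\left(-580,420 \right)}\right) + 112591 = \left(\left(179 + \left(13 - 2 \left(-9\right)^{2}\right)\right)^{2} + 7\right) + 112591 = \left(\left(179 + \left(13 - 162\right)\right)^{2} + 7\right) + 112591 = \left(\left(179 - 149\right)^{2} + 7\right) + 112591 = \left(30^{2} + 7\right) + 112591 = \left(900 + 7\right) + 112591 = 907 + 112591 = 113498$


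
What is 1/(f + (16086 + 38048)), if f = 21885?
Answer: 1/76019 ≈ 1.3155e-5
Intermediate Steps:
1/(f + (16086 + 38048)) = 1/(21885 + (16086 + 38048)) = 1/(21885 + 54134) = 1/76019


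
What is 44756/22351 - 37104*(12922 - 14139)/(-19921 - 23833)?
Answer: -503656923172/488972827 ≈ -1030.0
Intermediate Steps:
44756/22351 - 37104*(12922 - 14139)/(-19921 - 23833) = 44756*(1/22351) - 37104/((-43754/(-1217))) = 44756/22351 - 37104/((-43754*(-1/1217))) = 44756/22351 - 37104/43754/1217 = 44756/22351 - 37104*1217/43754 = 44756/22351 - 22577784/21877 = -503656923172/488972827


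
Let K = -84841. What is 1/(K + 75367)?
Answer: -1/9474 ≈ -0.00010555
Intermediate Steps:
1/(K + 75367) = 1/(-84841 + 75367) = 1/(-9474) = -1/9474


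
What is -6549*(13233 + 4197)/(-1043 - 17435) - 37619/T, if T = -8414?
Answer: 480572699431/77736946 ≈ 6182.0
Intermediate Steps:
-6549*(13233 + 4197)/(-1043 - 17435) - 37619/T = -6549*(13233 + 4197)/(-1043 - 17435) - 37619/(-8414) = -6549/((-18478/17430)) - 37619*(-1/8414) = -6549/((-18478*1/17430)) + 37619/8414 = -6549/(-9239/8715) + 37619/8414 = -6549*(-8715/9239) + 37619/8414 = 57074535/9239 + 37619/8414 = 480572699431/77736946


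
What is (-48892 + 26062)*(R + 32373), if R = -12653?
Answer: -450207600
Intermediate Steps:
(-48892 + 26062)*(R + 32373) = (-48892 + 26062)*(-12653 + 32373) = -22830*19720 = -450207600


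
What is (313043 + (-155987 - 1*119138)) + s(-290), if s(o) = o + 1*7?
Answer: 37635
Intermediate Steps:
s(o) = 7 + o (s(o) = o + 7 = 7 + o)
(313043 + (-155987 - 1*119138)) + s(-290) = (313043 + (-155987 - 1*119138)) + (7 - 290) = (313043 + (-155987 - 119138)) - 283 = (313043 - 275125) - 283 = 37918 - 283 = 37635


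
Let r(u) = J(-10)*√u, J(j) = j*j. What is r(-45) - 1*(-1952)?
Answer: 1952 + 300*I*√5 ≈ 1952.0 + 670.82*I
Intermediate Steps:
J(j) = j²
r(u) = 100*√u (r(u) = (-10)²*√u = 100*√u)
r(-45) - 1*(-1952) = 100*√(-45) - 1*(-1952) = 100*(3*I*√5) + 1952 = 300*I*√5 + 1952 = 1952 + 300*I*√5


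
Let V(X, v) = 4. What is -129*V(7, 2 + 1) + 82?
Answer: -434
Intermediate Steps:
-129*V(7, 2 + 1) + 82 = -129*4 + 82 = -516 + 82 = -434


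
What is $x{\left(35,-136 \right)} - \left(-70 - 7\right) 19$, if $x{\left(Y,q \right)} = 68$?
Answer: $1531$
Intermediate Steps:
$x{\left(35,-136 \right)} - \left(-70 - 7\right) 19 = 68 - \left(-70 - 7\right) 19 = 68 - \left(-77\right) 19 = 68 - -1463 = 68 + 1463 = 1531$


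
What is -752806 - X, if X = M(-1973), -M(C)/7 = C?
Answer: -766617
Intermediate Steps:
M(C) = -7*C
X = 13811 (X = -7*(-1973) = 13811)
-752806 - X = -752806 - 1*13811 = -752806 - 13811 = -766617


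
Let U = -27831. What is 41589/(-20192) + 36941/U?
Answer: -1903376131/561963552 ≈ -3.3870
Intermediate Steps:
41589/(-20192) + 36941/U = 41589/(-20192) + 36941/(-27831) = 41589*(-1/20192) + 36941*(-1/27831) = -41589/20192 - 36941/27831 = -1903376131/561963552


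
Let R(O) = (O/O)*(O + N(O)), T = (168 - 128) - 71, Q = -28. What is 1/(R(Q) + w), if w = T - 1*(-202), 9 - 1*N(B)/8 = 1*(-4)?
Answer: 1/247 ≈ 0.0040486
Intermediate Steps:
T = -31 (T = 40 - 71 = -31)
N(B) = 104 (N(B) = 72 - 8*(-4) = 72 + 32 = 104)
w = 171 (w = -31 - 1*(-202) = -31 + 202 = 171)
R(O) = 104 + O (R(O) = (O/O)*(O + 104) = 1*(104 + O) = 104 + O)
1/(R(Q) + w) = 1/((104 - 28) + 171) = 1/(76 + 171) = 1/247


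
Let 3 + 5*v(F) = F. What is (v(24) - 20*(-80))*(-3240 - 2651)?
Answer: -47251711/5 ≈ -9.4503e+6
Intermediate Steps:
v(F) = -⅗ + F/5
(v(24) - 20*(-80))*(-3240 - 2651) = ((-⅗ + (⅕)*24) - 20*(-80))*(-3240 - 2651) = ((-⅗ + 24/5) + 1600)*(-5891) = (21/5 + 1600)*(-5891) = (8021/5)*(-5891) = -47251711/5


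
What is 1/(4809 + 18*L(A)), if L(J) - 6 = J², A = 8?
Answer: 1/6069 ≈ 0.00016477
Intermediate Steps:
L(J) = 6 + J²
1/(4809 + 18*L(A)) = 1/(4809 + 18*(6 + 8²)) = 1/(4809 + 18*(6 + 64)) = 1/(4809 + 18*70) = 1/(4809 + 1260) = 1/6069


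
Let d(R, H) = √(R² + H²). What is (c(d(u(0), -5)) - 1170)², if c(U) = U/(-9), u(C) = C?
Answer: 110986225/81 ≈ 1.3702e+6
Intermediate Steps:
d(R, H) = √(H² + R²)
c(U) = -U/9 (c(U) = U*(-⅑) = -U/9)
(c(d(u(0), -5)) - 1170)² = (-√((-5)² + 0²)/9 - 1170)² = (-√(25 + 0)/9 - 1170)² = (-√25/9 - 1170)² = (-⅑*5 - 1170)² = (-5/9 - 1170)² = (-10535/9)² = 110986225/81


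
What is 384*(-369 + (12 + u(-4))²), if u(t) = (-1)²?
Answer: -76800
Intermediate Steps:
u(t) = 1
384*(-369 + (12 + u(-4))²) = 384*(-369 + (12 + 1)²) = 384*(-369 + 13²) = 384*(-369 + 169) = 384*(-200) = -76800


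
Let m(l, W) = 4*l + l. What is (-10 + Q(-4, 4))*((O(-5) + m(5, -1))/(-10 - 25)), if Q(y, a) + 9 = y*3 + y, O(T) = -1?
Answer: 24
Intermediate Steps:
m(l, W) = 5*l
Q(y, a) = -9 + 4*y (Q(y, a) = -9 + (y*3 + y) = -9 + (3*y + y) = -9 + 4*y)
(-10 + Q(-4, 4))*((O(-5) + m(5, -1))/(-10 - 25)) = (-10 + (-9 + 4*(-4)))*((-1 + 5*5)/(-10 - 25)) = (-10 + (-9 - 16))*((-1 + 25)/(-35)) = (-10 - 25)*(24*(-1/35)) = -35*(-24/35) = 24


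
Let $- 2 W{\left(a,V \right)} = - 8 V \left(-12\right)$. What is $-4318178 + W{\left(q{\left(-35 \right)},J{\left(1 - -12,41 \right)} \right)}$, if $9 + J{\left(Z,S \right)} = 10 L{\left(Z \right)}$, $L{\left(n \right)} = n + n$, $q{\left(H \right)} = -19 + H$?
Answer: $-4330226$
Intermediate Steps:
$L{\left(n \right)} = 2 n$
$J{\left(Z,S \right)} = -9 + 20 Z$ ($J{\left(Z,S \right)} = -9 + 10 \cdot 2 Z = -9 + 20 Z$)
$W{\left(a,V \right)} = - 48 V$ ($W{\left(a,V \right)} = - \frac{- 8 V \left(-12\right)}{2} = - \frac{96 V}{2} = - 48 V$)
$-4318178 + W{\left(q{\left(-35 \right)},J{\left(1 - -12,41 \right)} \right)} = -4318178 - 48 \left(-9 + 20 \left(1 - -12\right)\right) = -4318178 - 48 \left(-9 + 20 \left(1 + 12\right)\right) = -4318178 - 48 \left(-9 + 20 \cdot 13\right) = -4318178 - 48 \left(-9 + 260\right) = -4318178 - 12048 = -4330226$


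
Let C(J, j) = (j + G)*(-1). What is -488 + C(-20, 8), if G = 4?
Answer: -500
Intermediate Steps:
C(J, j) = -4 - j (C(J, j) = (j + 4)*(-1) = (4 + j)*(-1) = -4 - j)
-488 + C(-20, 8) = -488 + (-4 - 1*8) = -488 + (-4 - 8) = -488 - 12 = -500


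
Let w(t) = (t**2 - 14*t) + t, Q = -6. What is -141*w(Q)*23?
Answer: -369702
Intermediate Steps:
w(t) = t**2 - 13*t
-141*w(Q)*23 = -(-846)*(-13 - 6)*23 = -(-846)*(-19)*23 = -141*114*23 = -16074*23 = -369702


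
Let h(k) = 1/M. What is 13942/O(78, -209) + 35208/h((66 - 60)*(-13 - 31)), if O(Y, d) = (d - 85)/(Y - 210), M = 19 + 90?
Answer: 188352652/49 ≈ 3.8439e+6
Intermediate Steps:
M = 109
O(Y, d) = (-85 + d)/(-210 + Y)
h(k) = 1/109
13942/O(78, -209) + 35208/h((66 - 60)*(-13 - 31)) = 13942/(((-85 - 209)/(-210 + 78))) + 35208/(1/109) = 13942/((-294/(-132))) + 35208*109 = 13942/((-1/132*(-294))) + 3837672 = 13942/(49/22) + 3837672 = 13942*(22/49) + 3837672 = 306724/49 + 3837672 = 188352652/49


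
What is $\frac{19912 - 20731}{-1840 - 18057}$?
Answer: $\frac{819}{19897} \approx 0.041162$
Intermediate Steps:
$\frac{19912 - 20731}{-1840 - 18057} = - \frac{819}{-19897} = \left(-819\right) \left(- \frac{1}{19897}\right) = \frac{819}{19897}$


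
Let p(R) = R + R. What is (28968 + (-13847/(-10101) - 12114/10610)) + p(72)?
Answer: 1560002231738/53585805 ≈ 29112.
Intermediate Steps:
p(R) = 2*R
(28968 + (-13847/(-10101) - 12114/10610)) + p(72) = (28968 + (-13847/(-10101) - 12114/10610)) + 2*72 = (28968 + (-13847*(-1/10101) - 12114*1/10610)) + 144 = (28968 + (13847/10101 - 6057/5305)) + 144 = (28968 + 12276578/53585805) + 144 = 1552285875818/53585805 + 144 = 1560002231738/53585805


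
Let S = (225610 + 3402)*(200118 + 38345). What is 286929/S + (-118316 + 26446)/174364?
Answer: -1254263075387891/2380543243044596 ≈ -0.52688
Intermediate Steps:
S = 54610888556 (S = 229012*238463 = 54610888556)
286929/S + (-118316 + 26446)/174364 = 286929/54610888556 + (-118316 + 26446)/174364 = 286929*(1/54610888556) - 91870*1/174364 = 286929/54610888556 - 45935/87182 = -1254263075387891/2380543243044596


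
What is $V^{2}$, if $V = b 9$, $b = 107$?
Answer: $927369$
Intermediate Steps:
$V = 963$ ($V = 107 \cdot 9 = 963$)
$V^{2} = 963^{2} = 927369$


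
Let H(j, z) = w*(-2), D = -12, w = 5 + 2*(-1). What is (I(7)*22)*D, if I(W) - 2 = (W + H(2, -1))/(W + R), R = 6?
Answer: -7128/13 ≈ -548.31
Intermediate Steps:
w = 3 (w = 5 - 2 = 3)
H(j, z) = -6 (H(j, z) = 3*(-2) = -6)
I(W) = 2 + (-6 + W)/(6 + W) (I(W) = 2 + (W - 6)/(W + 6) = 2 + (-6 + W)/(6 + W))
(I(7)*22)*D = ((3*(2 + 7)/(6 + 7))*22)*(-12) = ((3*9/13)*22)*(-12) = ((3*(1/13)*9)*22)*(-12) = ((27/13)*22)*(-12) = (594/13)*(-12) = -7128/13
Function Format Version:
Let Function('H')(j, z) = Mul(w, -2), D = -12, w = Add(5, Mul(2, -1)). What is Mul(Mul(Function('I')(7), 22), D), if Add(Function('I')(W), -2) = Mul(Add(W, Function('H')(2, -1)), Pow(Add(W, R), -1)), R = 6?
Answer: Rational(-7128, 13) ≈ -548.31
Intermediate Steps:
w = 3 (w = Add(5, -2) = 3)
Function('H')(j, z) = -6 (Function('H')(j, z) = Mul(3, -2) = -6)
Function('I')(W) = Add(2, Mul(Pow(Add(6, W), -1), Add(-6, W))) (Function('I')(W) = Add(2, Mul(Add(W, -6), Pow(Add(W, 6), -1))) = Add(2, Mul(Add(-6, W), Pow(Add(6, W), -1))) = Add(2, Mul(Pow(Add(6, W), -1), Add(-6, W))))
Mul(Mul(Function('I')(7), 22), D) = Mul(Mul(Mul(3, Pow(Add(6, 7), -1), Add(2, 7)), 22), -12) = Mul(Mul(Mul(3, Pow(13, -1), 9), 22), -12) = Mul(Mul(Mul(3, Rational(1, 13), 9), 22), -12) = Mul(Mul(Rational(27, 13), 22), -12) = Mul(Rational(594, 13), -12) = Rational(-7128, 13)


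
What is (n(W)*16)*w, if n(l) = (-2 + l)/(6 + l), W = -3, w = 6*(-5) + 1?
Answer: 2320/3 ≈ 773.33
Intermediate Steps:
w = -29 (w = -30 + 1 = -29)
n(l) = (-2 + l)/(6 + l)
(n(W)*16)*w = (((-2 - 3)/(6 - 3))*16)*(-29) = ((-5/3)*16)*(-29) = (((1/3)*(-5))*16)*(-29) = -5/3*16*(-29) = -80/3*(-29) = 2320/3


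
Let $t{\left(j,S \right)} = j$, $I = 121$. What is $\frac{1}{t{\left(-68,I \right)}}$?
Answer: $- \frac{1}{68} \approx -0.014706$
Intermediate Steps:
$\frac{1}{t{\left(-68,I \right)}} = \frac{1}{-68} = - \frac{1}{68}$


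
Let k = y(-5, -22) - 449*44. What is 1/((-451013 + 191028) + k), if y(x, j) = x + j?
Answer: -1/279768 ≈ -3.5744e-6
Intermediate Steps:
y(x, j) = j + x
k = -19783 (k = (-22 - 5) - 449*44 = -27 - 19756 = -19783)
1/((-451013 + 191028) + k) = 1/((-451013 + 191028) - 19783) = 1/(-259985 - 19783) = 1/(-279768) = -1/279768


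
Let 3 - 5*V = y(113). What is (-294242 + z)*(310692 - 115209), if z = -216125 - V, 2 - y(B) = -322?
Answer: -498777611262/5 ≈ -9.9755e+10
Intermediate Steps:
y(B) = 324 (y(B) = 2 - 1*(-322) = 2 + 322 = 324)
V = -321/5 (V = ⅗ - ⅕*324 = ⅗ - 324/5 = -321/5 ≈ -64.200)
z = -1080304/5 (z = -216125 - 1*(-321/5) = -216125 + 321/5 = -1080304/5 ≈ -2.1606e+5)
(-294242 + z)*(310692 - 115209) = (-294242 - 1080304/5)*(310692 - 115209) = -2551514/5*195483 = -498777611262/5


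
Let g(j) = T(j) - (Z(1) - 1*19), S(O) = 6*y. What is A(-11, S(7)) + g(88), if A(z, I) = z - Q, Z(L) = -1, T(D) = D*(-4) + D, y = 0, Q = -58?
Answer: -197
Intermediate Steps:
T(D) = -3*D (T(D) = -4*D + D = -3*D)
S(O) = 0 (S(O) = 6*0 = 0)
A(z, I) = 58 + z (A(z, I) = z - 1*(-58) = z + 58 = 58 + z)
g(j) = 20 - 3*j (g(j) = -3*j - (-1 - 1*19) = -3*j - (-1 - 19) = -3*j - 1*(-20) = -3*j + 20 = 20 - 3*j)
A(-11, S(7)) + g(88) = (58 - 11) + (20 - 3*88) = 47 + (20 - 264) = 47 - 244 = -197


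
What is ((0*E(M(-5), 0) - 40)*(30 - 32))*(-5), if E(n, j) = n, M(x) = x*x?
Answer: -400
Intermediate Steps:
M(x) = x²
((0*E(M(-5), 0) - 40)*(30 - 32))*(-5) = ((0*(-5)² - 40)*(30 - 32))*(-5) = ((0*25 - 40)*(-2))*(-5) = ((0 - 40)*(-2))*(-5) = -40*(-2)*(-5) = 80*(-5) = -400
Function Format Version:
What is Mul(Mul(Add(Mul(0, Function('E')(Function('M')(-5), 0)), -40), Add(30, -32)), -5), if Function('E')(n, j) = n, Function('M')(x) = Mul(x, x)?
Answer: -400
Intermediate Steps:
Function('M')(x) = Pow(x, 2)
Mul(Mul(Add(Mul(0, Function('E')(Function('M')(-5), 0)), -40), Add(30, -32)), -5) = Mul(Mul(Add(Mul(0, Pow(-5, 2)), -40), Add(30, -32)), -5) = Mul(Mul(Add(Mul(0, 25), -40), -2), -5) = Mul(Mul(Add(0, -40), -2), -5) = Mul(Mul(-40, -2), -5) = Mul(80, -5) = -400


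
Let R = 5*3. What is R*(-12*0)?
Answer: 0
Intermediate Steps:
R = 15
R*(-12*0) = 15*(-12*0) = 15*0 = 0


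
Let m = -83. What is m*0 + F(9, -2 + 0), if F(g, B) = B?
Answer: -2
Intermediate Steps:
m*0 + F(9, -2 + 0) = -83*0 + (-2 + 0) = 0 - 2 = -2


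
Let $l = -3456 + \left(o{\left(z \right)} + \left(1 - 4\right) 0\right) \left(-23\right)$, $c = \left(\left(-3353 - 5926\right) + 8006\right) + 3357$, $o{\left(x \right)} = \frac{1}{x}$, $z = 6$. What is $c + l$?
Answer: $- \frac{8255}{6} \approx -1375.8$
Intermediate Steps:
$c = 2084$ ($c = \left(-9279 + 8006\right) + 3357 = -1273 + 3357 = 2084$)
$l = - \frac{20759}{6}$ ($l = -3456 + \left(\frac{1}{6} + \left(1 - 4\right) 0\right) \left(-23\right) = -3456 + \left(\frac{1}{6} - 0\right) \left(-23\right) = -3456 + \left(\frac{1}{6} + 0\right) \left(-23\right) = -3456 + \frac{1}{6} \left(-23\right) = -3456 - \frac{23}{6} = - \frac{20759}{6} \approx -3459.8$)
$c + l = 2084 - \frac{20759}{6} = - \frac{8255}{6}$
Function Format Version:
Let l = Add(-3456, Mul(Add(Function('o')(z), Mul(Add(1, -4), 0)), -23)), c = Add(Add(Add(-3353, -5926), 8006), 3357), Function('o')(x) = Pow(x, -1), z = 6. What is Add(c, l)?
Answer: Rational(-8255, 6) ≈ -1375.8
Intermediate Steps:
c = 2084 (c = Add(Add(-9279, 8006), 3357) = Add(-1273, 3357) = 2084)
l = Rational(-20759, 6) (l = Add(-3456, Mul(Add(Pow(6, -1), Mul(Add(1, -4), 0)), -23)) = Add(-3456, Mul(Add(Rational(1, 6), Mul(-3, 0)), -23)) = Add(-3456, Mul(Add(Rational(1, 6), 0), -23)) = Add(-3456, Mul(Rational(1, 6), -23)) = Add(-3456, Rational(-23, 6)) = Rational(-20759, 6) ≈ -3459.8)
Add(c, l) = Add(2084, Rational(-20759, 6)) = Rational(-8255, 6)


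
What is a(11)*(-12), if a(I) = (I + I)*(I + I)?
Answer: -5808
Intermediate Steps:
a(I) = 4*I**2 (a(I) = (2*I)*(2*I) = 4*I**2)
a(11)*(-12) = (4*11**2)*(-12) = (4*121)*(-12) = 484*(-12) = -5808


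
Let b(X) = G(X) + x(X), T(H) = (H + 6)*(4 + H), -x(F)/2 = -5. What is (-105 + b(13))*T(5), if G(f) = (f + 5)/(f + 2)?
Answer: -46431/5 ≈ -9286.2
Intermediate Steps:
x(F) = 10 (x(F) = -2*(-5) = 10)
G(f) = (5 + f)/(2 + f)
T(H) = (4 + H)*(6 + H) (T(H) = (6 + H)*(4 + H) = (4 + H)*(6 + H))
b(X) = 10 + (5 + X)/(2 + X) (b(X) = (5 + X)/(2 + X) + 10 = 10 + (5 + X)/(2 + X))
(-105 + b(13))*T(5) = (-105 + (25 + 11*13)/(2 + 13))*(24 + 5**2 + 10*5) = (-105 + (25 + 143)/15)*(24 + 25 + 50) = (-105 + (1/15)*168)*99 = (-105 + 56/5)*99 = -469/5*99 = -46431/5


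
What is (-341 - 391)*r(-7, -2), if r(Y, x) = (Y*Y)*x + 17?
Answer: 59292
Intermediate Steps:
r(Y, x) = 17 + x*Y² (r(Y, x) = Y²*x + 17 = x*Y² + 17 = 17 + x*Y²)
(-341 - 391)*r(-7, -2) = (-341 - 391)*(17 - 2*(-7)²) = -732*(17 - 2*49) = -732*(17 - 98) = -732*(-81) = 59292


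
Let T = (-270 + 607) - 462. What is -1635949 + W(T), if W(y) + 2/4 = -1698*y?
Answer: -2847399/2 ≈ -1.4237e+6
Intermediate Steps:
T = -125 (T = 337 - 462 = -125)
W(y) = -1/2 - 1698*y
-1635949 + W(T) = -1635949 + (-1/2 - 1698*(-125)) = -1635949 + (-1/2 + 212250) = -1635949 + 424499/2 = -2847399/2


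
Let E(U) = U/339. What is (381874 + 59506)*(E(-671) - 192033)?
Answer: -28733775324040/339 ≈ -8.4760e+10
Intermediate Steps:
E(U) = U/339 (E(U) = U*(1/339) = U/339)
(381874 + 59506)*(E(-671) - 192033) = (381874 + 59506)*((1/339)*(-671) - 192033) = 441380*(-671/339 - 192033) = 441380*(-65099858/339) = -28733775324040/339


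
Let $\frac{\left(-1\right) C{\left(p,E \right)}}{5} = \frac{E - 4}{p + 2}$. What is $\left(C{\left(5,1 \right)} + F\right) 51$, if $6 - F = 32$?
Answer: $- \frac{8517}{7} \approx -1216.7$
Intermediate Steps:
$F = -26$ ($F = 6 - 32 = -26$)
$C{\left(p,E \right)} = - \frac{5 \left(-4 + E\right)}{2 + p}$ ($C{\left(p,E \right)} = - 5 \frac{E - 4}{p + 2} = - 5 \frac{-4 + E}{2 + p} = - \frac{5 \left(-4 + E\right)}{2 + p}$)
$\left(C{\left(5,1 \right)} + F\right) 51 = \left(\frac{5 \left(4 - 1\right)}{2 + 5} - 26\right) 51 = \left(\frac{5 \left(4 - 1\right)}{7} - 26\right) 51 = \left(5 \cdot \frac{1}{7} \cdot 3 - 26\right) 51 = \left(\frac{15}{7} - 26\right) 51 = \left(- \frac{167}{7}\right) 51 = - \frac{8517}{7}$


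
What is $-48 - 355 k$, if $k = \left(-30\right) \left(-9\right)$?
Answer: $-95898$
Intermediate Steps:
$k = 270$
$-48 - 355 k = -48 - 95850 = -95898$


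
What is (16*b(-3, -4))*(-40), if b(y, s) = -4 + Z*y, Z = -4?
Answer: -5120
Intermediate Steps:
b(y, s) = -4 - 4*y
(16*b(-3, -4))*(-40) = (16*(-4 - 4*(-3)))*(-40) = (16*(-4 + 12))*(-40) = (16*8)*(-40) = 128*(-40) = -5120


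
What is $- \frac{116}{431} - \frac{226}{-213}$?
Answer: $\frac{72698}{91803} \approx 0.79189$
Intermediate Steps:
$- \frac{116}{431} - \frac{226}{-213} = \left(-116\right) \frac{1}{431} - - \frac{226}{213} = - \frac{116}{431} + \frac{226}{213} = \frac{72698}{91803}$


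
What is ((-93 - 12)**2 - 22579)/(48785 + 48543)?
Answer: -5777/48664 ≈ -0.11871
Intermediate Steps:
((-93 - 12)**2 - 22579)/(48785 + 48543) = ((-105)**2 - 22579)/97328 = (11025 - 22579)*(1/97328) = -11554*1/97328 = -5777/48664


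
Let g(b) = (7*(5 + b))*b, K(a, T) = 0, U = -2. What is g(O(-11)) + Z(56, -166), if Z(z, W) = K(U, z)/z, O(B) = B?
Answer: 462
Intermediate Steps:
Z(z, W) = 0 (Z(z, W) = 0/z = 0)
g(b) = b*(35 + 7*b) (g(b) = (35 + 7*b)*b = b*(35 + 7*b))
g(O(-11)) + Z(56, -166) = 7*(-11)*(5 - 11) + 0 = 7*(-11)*(-6) + 0 = 462 + 0 = 462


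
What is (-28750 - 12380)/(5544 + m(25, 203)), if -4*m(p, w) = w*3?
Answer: -54840/7189 ≈ -7.6283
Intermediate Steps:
m(p, w) = -3*w/4 (m(p, w) = -w*3/4 = -3*w/4)
(-28750 - 12380)/(5544 + m(25, 203)) = (-28750 - 12380)/(5544 - 3/4*203) = -41130/(5544 - 609/4) = -41130/21567/4 = -41130*4/21567 = -54840/7189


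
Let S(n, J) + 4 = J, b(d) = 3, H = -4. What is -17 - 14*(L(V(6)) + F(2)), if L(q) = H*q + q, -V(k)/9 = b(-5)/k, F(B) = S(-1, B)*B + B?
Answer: -178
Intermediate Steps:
S(n, J) = -4 + J
F(B) = B + B*(-4 + B) (F(B) = (-4 + B)*B + B = B*(-4 + B) + B = B + B*(-4 + B))
V(k) = -27/k
L(q) = -3*q (L(q) = -4*q + q = -3*q)
-17 - 14*(L(V(6)) + F(2)) = -17 - 14*(-(-81)/6 + 2*(-3 + 2)) = -17 - 14*(-(-81)/6 + 2*(-1)) = -17 - 14*(-3*(-9/2) - 2) = -17 - 14*(27/2 - 2) = -17 - 14*23/2 = -17 - 161 = -178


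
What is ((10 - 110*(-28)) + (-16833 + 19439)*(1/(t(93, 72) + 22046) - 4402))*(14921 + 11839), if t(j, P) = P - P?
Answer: -3382932746972280/11023 ≈ -3.0690e+11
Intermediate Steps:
t(j, P) = 0
((10 - 110*(-28)) + (-16833 + 19439)*(1/(t(93, 72) + 22046) - 4402))*(14921 + 11839) = ((10 - 110*(-28)) + (-16833 + 19439)*(1/(0 + 22046) - 4402))*(14921 + 11839) = ((10 + 3080) + 2606*(1/22046 - 4402))*26760 = (3090 + 2606*(1/22046 - 4402))*26760 = (3090 + 2606*(-97046491/22046))*26760 = (3090 - 126451577773/11023)*26760 = -126417516703/11023*26760 = -3382932746972280/11023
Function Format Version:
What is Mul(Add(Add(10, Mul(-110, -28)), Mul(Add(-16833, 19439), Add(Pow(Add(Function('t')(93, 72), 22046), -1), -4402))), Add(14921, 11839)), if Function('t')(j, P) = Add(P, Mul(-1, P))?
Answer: Rational(-3382932746972280, 11023) ≈ -3.0690e+11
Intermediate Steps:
Function('t')(j, P) = 0
Mul(Add(Add(10, Mul(-110, -28)), Mul(Add(-16833, 19439), Add(Pow(Add(Function('t')(93, 72), 22046), -1), -4402))), Add(14921, 11839)) = Mul(Add(Add(10, Mul(-110, -28)), Mul(Add(-16833, 19439), Add(Pow(Add(0, 22046), -1), -4402))), Add(14921, 11839)) = Mul(Add(Add(10, 3080), Mul(2606, Add(Pow(22046, -1), -4402))), 26760) = Mul(Add(3090, Mul(2606, Add(Rational(1, 22046), -4402))), 26760) = Mul(Add(3090, Mul(2606, Rational(-97046491, 22046))), 26760) = Mul(Add(3090, Rational(-126451577773, 11023)), 26760) = Mul(Rational(-126417516703, 11023), 26760) = Rational(-3382932746972280, 11023)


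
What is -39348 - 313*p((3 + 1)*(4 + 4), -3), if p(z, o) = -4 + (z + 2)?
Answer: -48738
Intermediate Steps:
p(z, o) = -2 + z (p(z, o) = -4 + (2 + z) = -2 + z)
-39348 - 313*p((3 + 1)*(4 + 4), -3) = -39348 - 313*(-2 + (3 + 1)*(4 + 4)) = -39348 - 313*(-2 + 4*8) = -39348 - 313*(-2 + 32) = -39348 - 313*30 = -39348 - 9390 = -48738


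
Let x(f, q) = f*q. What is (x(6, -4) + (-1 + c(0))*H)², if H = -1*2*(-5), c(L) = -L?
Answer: 1156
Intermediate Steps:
H = 10 (H = -2*(-5) = 10)
(x(6, -4) + (-1 + c(0))*H)² = (6*(-4) + (-1 - 1*0)*10)² = (-24 + (-1 + 0)*10)² = (-24 - 1*10)² = (-24 - 10)² = (-34)² = 1156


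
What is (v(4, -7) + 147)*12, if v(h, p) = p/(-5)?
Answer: 8904/5 ≈ 1780.8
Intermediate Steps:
v(h, p) = -p/5 (v(h, p) = p*(-⅕) = -p/5)
(v(4, -7) + 147)*12 = (-⅕*(-7) + 147)*12 = (7/5 + 147)*12 = (742/5)*12 = 8904/5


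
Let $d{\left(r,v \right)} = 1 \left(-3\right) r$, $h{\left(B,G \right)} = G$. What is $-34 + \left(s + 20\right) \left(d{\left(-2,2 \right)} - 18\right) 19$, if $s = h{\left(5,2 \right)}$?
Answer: $-5050$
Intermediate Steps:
$s = 2$
$d{\left(r,v \right)} = - 3 r$
$-34 + \left(s + 20\right) \left(d{\left(-2,2 \right)} - 18\right) 19 = -34 + \left(2 + 20\right) \left(\left(-3\right) \left(-2\right) - 18\right) 19 = -34 + 22 \left(6 - 18\right) 19 = -34 + 22 \left(-12\right) 19 = -34 - 5016 = -5050$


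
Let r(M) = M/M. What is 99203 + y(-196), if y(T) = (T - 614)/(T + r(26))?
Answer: 1289693/13 ≈ 99207.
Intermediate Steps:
r(M) = 1
y(T) = (-614 + T)/(1 + T) (y(T) = (T - 614)/(T + 1) = (-614 + T)/(1 + T))
99203 + y(-196) = 99203 + (-614 - 196)/(1 - 196) = 99203 - 810/(-195) = 99203 - 1/195*(-810) = 99203 + 54/13 = 1289693/13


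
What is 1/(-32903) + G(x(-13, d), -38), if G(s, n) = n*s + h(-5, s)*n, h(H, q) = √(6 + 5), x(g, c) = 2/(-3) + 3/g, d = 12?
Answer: 3366227/98709 - 38*√11 ≈ -91.929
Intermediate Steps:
x(g, c) = -⅔ + 3/g (x(g, c) = 2*(-⅓) + 3/g = -⅔ + 3/g)
h(H, q) = √11
G(s, n) = n*s + n*√11 (G(s, n) = n*s + √11*n = n*s + n*√11)
1/(-32903) + G(x(-13, d), -38) = 1/(-32903) - 38*((-⅔ + 3/(-13)) + √11) = -1/32903 - 38*((-⅔ + 3*(-1/13)) + √11) = -1/32903 - 38*((-⅔ - 3/13) + √11) = -1/32903 - 38*(-35/39 + √11) = -1/32903 + (1330/39 - 38*√11) = 3366227/98709 - 38*√11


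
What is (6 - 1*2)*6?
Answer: 24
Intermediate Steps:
(6 - 1*2)*6 = (6 - 2)*6 = 4*6 = 24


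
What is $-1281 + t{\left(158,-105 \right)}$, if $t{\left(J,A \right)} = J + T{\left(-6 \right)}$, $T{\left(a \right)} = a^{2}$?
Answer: $-1087$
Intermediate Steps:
$t{\left(J,A \right)} = 36 + J$ ($t{\left(J,A \right)} = J + \left(-6\right)^{2} = J + 36 = 36 + J$)
$-1281 + t{\left(158,-105 \right)} = -1281 + \left(36 + 158\right) = -1281 + 194 = -1087$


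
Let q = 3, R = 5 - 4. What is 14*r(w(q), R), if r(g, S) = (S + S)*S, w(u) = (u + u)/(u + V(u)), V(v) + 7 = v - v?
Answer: 28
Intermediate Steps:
R = 1
V(v) = -7 (V(v) = -7 + (v - v) = -7 + 0 = -7)
w(u) = 2*u/(-7 + u) (w(u) = (u + u)/(u - 7) = (2*u)/(-7 + u) = 2*u/(-7 + u))
r(g, S) = 2*S² (r(g, S) = (2*S)*S = 2*S²)
14*r(w(q), R) = 14*(2*1²) = 14*(2*1) = 14*2 = 28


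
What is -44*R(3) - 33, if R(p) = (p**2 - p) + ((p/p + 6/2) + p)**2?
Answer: -2453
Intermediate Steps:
R(p) = p**2 + (4 + p)**2 - p (R(p) = (p**2 - p) + ((1 + 6*(1/2)) + p)**2 = (p**2 - p) + ((1 + 3) + p)**2 = (p**2 - p) + (4 + p)**2 = p**2 + (4 + p)**2 - p)
-44*R(3) - 33 = -44*((4 + 3)**2 + 3*(-1 + 3)) - 33 = -44*(7**2 + 3*2) - 33 = -44*(49 + 6) - 33 = -44*55 - 33 = -2420 - 33 = -2453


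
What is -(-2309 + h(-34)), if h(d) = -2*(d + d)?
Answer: 2173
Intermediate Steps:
h(d) = -4*d
-(-2309 + h(-34)) = -(-2309 - 4*(-34)) = -(-2309 + 136) = -1*(-2173) = 2173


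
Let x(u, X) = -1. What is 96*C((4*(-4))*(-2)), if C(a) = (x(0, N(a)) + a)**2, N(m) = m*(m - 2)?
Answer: 92256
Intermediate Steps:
N(m) = m*(-2 + m)
C(a) = (-1 + a)**2
96*C((4*(-4))*(-2)) = 96*(-1 + (4*(-4))*(-2))**2 = 96*(-1 - 16*(-2))**2 = 96*(-1 + 32)**2 = 96*31**2 = 96*961 = 92256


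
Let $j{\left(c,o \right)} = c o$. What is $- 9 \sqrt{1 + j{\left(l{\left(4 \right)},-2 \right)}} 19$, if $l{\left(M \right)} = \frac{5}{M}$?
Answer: $- \frac{171 i \sqrt{6}}{2} \approx - 209.43 i$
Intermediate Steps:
$- 9 \sqrt{1 + j{\left(l{\left(4 \right)},-2 \right)}} 19 = - 9 \sqrt{1 + \frac{5}{4} \left(-2\right)} 19 = - 9 \sqrt{1 - \frac{5}{2}} \cdot 19 = - 9 \sqrt{- \frac{3}{2}} \cdot 19 = - 9 \frac{i \sqrt{6}}{2} \cdot 19 = - \frac{9 i \sqrt{6}}{2} \cdot 19 = - \frac{171 i \sqrt{6}}{2}$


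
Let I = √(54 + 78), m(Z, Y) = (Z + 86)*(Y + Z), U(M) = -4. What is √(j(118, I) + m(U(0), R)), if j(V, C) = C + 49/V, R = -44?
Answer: √(-54799082 + 27848*√33)/118 ≈ 62.643*I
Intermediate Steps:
m(Z, Y) = (86 + Z)*(Y + Z)
I = 2*√33 (I = √132 = 2*√33 ≈ 11.489)
√(j(118, I) + m(U(0), R)) = √((2*√33 + 49/118) + ((-4)² + 86*(-44) + 86*(-4) - 44*(-4))) = √((2*√33 + 49*(1/118)) + (16 - 3784 - 344 + 176)) = √((2*√33 + 49/118) - 3936) = √((49/118 + 2*√33) - 3936) = √(-464399/118 + 2*√33)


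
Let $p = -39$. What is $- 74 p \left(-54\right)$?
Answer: $-155844$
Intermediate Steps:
$- 74 p \left(-54\right) = \left(-74\right) \left(-39\right) \left(-54\right) = 2886 \left(-54\right) = -155844$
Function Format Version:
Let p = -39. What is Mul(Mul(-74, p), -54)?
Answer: -155844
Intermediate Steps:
Mul(Mul(-74, p), -54) = Mul(Mul(-74, -39), -54) = Mul(2886, -54) = -155844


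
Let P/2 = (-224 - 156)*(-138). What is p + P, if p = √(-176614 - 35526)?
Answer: 104880 + 2*I*√53035 ≈ 1.0488e+5 + 460.59*I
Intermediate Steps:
P = 104880 (P = 2*((-224 - 156)*(-138)) = 2*(-380*(-138)) = 2*52440 = 104880)
p = 2*I*√53035 (p = √(-212140) = 2*I*√53035 ≈ 460.59*I)
p + P = 2*I*√53035 + 104880 = 104880 + 2*I*√53035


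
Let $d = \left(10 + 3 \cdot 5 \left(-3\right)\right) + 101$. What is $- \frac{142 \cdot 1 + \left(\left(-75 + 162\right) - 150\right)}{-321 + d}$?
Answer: $\frac{79}{255} \approx 0.3098$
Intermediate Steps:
$d = 66$ ($d = \left(10 + 15 \left(-3\right)\right) + 101 = \left(10 - 45\right) + 101 = -35 + 101 = 66$)
$- \frac{142 \cdot 1 + \left(\left(-75 + 162\right) - 150\right)}{-321 + d} = - \frac{142 \cdot 1 + \left(\left(-75 + 162\right) - 150\right)}{-321 + 66} = - \frac{142 + \left(87 - 150\right)}{-255} = - \frac{\left(142 - 63\right) \left(-1\right)}{255} = - \frac{79 \left(-1\right)}{255} = \left(-1\right) \left(- \frac{79}{255}\right) = \frac{79}{255}$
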